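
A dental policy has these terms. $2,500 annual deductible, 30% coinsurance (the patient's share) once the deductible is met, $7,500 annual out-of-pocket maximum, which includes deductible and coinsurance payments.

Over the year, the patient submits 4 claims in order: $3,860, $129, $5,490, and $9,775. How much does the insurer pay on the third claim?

#1 ($3,860): deductible takes $2,500, $1,360 remains; 30% of $1,360 = $408. Patient pays $2,908; OOP now $2,908. Insurer: $3,860 − $2,908 = $952.
#2 ($129): deductible met; 30% of $129 = $38.70. Cost to patient: $38.70. OOP to date $2,946.70. Insurer: $129 − $38.70 = $90.30.
#3 ($5,490): 30% coinsurance on $5,490 = $1,647. Patient owes $1,647 (running OOP $4,593.70). Insurer: $5,490 − $1,647 = $3,843.

$3,843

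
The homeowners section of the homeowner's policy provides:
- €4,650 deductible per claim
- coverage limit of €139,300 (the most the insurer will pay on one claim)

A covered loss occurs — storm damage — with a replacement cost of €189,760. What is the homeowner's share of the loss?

Subtract the deductible: €189,760 − €4,650 = €185,110.
Since €185,110 > €139,300, the payout is capped at €139,300.
The homeowner bears the rest of the original loss: €189,760 − €139,300 = €50,460.

€50,460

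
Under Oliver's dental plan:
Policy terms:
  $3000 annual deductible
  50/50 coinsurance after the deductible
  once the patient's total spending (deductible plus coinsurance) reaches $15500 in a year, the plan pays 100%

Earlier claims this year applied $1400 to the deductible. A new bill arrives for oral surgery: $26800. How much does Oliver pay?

$14100

$1400 of the $3000 deductible is already met, leaving $1600.
That leaves $26800 − $1600 = $25200 for coinsurance.
Coinsurance: $25200 × 50% = $12600.
That puts the patient's cost at $1600 + $12600 = $14200 before any cap.
Adding $14200 to the $1400 already spent would give $15600, which exceeds the $15500 cap; the patient pays just $15500 − $1400 = $14100.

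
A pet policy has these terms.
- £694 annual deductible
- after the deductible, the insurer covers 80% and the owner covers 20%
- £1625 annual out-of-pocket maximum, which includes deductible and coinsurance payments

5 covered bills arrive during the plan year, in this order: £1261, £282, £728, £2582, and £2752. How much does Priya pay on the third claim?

£145.60

Bill 1, £1261: deductible takes £694, £567 remains; 20% of £567 = £113.40. Cost to owner: £807.40. OOP to date £807.40.
Bill 2, £282: deductible met; 20% of £282 = £56.40. Owner pays £56.40; OOP now £863.80.
Bill 3, £728: 20% coinsurance on £728 = £145.60. Owner pays £145.60; OOP now £1009.40.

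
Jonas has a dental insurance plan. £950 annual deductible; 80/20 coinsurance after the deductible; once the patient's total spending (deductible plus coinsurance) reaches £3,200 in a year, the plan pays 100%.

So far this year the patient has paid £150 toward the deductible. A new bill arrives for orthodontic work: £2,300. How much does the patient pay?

£1,100

Deductible still to meet: £950 − £150 = £800.
That leaves £2,300 − £800 = £1,500 for coinsurance.
Coinsurance: £1,500 × 20% = £300.
So the patient owes £800 + £300 = £1,100 before any cap.
Year-to-date out-of-pocket becomes £150 + £1,100 = £1,250, still under the £3,200 maximum, so no cap applies.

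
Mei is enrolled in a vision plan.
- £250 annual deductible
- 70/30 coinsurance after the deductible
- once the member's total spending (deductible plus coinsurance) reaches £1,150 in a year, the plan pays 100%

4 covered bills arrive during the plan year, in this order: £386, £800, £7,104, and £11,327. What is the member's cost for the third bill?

£619.20

Claim 1 — £386: deductible takes £250, £136 remains; 30% of £136 = £40.80. Member pays £290.80; OOP now £290.80.
Claim 2 — £800: deductible already satisfied, so member's share is 30% × £800 = £240. Member pays £240; OOP now £530.80.
Claim 3 — £7,104: deductible already satisfied, so member's share is 30% × £7,104 = £2,131.20. Adding that to £530.80 gives £2,662, past the £1,150 cap; member pays only £1,150 − £530.80 = £619.20.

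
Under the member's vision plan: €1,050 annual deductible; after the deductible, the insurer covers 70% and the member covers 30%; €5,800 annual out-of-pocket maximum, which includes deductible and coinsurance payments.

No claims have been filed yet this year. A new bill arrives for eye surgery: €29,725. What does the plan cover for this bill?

Nothing has been paid toward the €1,050 deductible, so the first €1,050 of this charge is applied there.
After the €1,050 deductible portion, €29,725 − €1,050 = €28,675 is subject to coinsurance.
Member's 30% share of €28,675 is €8,602.50.
That puts the member's cost at €1,050 + €8,602.50 = €9,652.50 before any cap.
Adding €9,652.50 to the €0 already spent would give €9,652.50, which exceeds the €5,800 cap; the member pays just €5,800 − €0 = €5,800.
The plan picks up €29,725 − €5,800 = €23,925.

€23,925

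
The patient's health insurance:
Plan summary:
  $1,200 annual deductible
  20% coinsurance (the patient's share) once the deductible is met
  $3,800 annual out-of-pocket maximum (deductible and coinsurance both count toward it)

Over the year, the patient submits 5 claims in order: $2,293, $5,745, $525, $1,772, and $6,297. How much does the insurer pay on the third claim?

$420

Claim 1 ($2,293): $1,200 finishes the deductible; $1,093 goes to coinsurance; patient's 20% is $218.60. Cost to patient: $1,418.60. OOP to date $1,418.60. Insurer: $2,293 − $1,418.60 = $874.40.
Claim 2 ($5,745): deductible already satisfied, so patient's share is 20% × $5,745 = $1,149. Cost to patient: $1,149. OOP to date $2,567.60. Plan pays $5,745 − $1,149 = $4,596.
Claim 3 ($525): 20% coinsurance on $525 = $105. Cost to patient: $105. OOP to date $2,672.60. Plan pays $525 − $105 = $420.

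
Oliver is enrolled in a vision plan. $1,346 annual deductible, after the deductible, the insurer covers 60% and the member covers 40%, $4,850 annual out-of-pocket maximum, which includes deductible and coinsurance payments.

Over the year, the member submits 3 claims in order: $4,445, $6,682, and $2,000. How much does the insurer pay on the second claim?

#1 ($4,445): $1,346 finishes the deductible; $3,099 goes to coinsurance; member's 40% is $1,239.60. Member pays $2,585.60; OOP now $2,585.60. Insurer: $4,445 − $2,585.60 = $1,859.40.
#2 ($6,682): 40% coinsurance on $6,682 = $2,672.80. OOP would hit $5,258.40 > $4,850, so the cap limits the member to $4,850 − $2,585.60 = $2,264.40. Plan pays $6,682 − $2,264.40 = $4,417.60.

$4,417.60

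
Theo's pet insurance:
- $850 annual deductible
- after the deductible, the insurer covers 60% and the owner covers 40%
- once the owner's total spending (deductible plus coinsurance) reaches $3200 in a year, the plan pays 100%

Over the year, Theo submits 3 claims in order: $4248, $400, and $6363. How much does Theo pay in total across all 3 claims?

Bill 1, $4248: $850 to deductible, leaving $3398; 40% of $3398 = $1359.20. Owner pays $2209.20; OOP now $2209.20.
Bill 2, $400: 40% coinsurance on $400 = $160. Owner pays $160; OOP now $2369.20.
Bill 3, $6363: deductible already satisfied, so owner's share is 40% × $6363 = $2545.20. That would push OOP to $4914.40, over the $3200 cap, so owner pays $3200 − $2369.20 = $830.80.
Summing the owner's payments: $2209.20 + $160 + $830.80 = $3200.

$3200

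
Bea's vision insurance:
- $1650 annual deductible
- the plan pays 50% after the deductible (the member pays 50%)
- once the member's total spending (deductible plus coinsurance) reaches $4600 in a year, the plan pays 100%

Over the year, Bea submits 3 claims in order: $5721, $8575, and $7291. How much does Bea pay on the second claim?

$914.50

Bill 1, $5721: $1650 finishes the deductible; $4071 goes to coinsurance; coinsurance $4071 × 50% = $2035.50. Member pays $3685.50; OOP now $3685.50.
Bill 2, $8575: deductible already satisfied, so member's share is 50% × $8575 = $4287.50. That would push OOP to $7973, over the $4600 cap, so member pays $4600 − $3685.50 = $914.50.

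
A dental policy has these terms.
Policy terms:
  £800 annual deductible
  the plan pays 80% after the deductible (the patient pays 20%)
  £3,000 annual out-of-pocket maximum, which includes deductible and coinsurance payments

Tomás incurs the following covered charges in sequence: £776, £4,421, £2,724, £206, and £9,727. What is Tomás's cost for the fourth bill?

£41.20

Claim 1 (£776): entire amount goes to the deductible. Patient owes £776 (running OOP £776).
Claim 2 (£4,421): £24 to deductible, leaving £4,397; patient's 20% is £879.40. Cost to patient: £903.40. OOP to date £1,679.40.
Claim 3 (£2,724): deductible already satisfied, so patient's share is 20% × £2,724 = £544.80. Patient owes £544.80 (running OOP £2,224.20).
Claim 4 (£206): 20% coinsurance on £206 = £41.20. Patient owes £41.20 (running OOP £2,265.40).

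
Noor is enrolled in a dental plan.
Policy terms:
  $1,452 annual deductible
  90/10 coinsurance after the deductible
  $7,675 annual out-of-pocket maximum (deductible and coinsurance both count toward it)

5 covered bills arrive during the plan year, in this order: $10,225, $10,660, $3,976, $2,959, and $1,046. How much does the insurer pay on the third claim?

$3,578.40

Claim 1 — $10,225: $1,452 finishes the deductible; $8,773 goes to coinsurance; 10% of $8,773 = $877.30. Patient pays $2,329.30; OOP now $2,329.30. Plan pays $10,225 − $2,329.30 = $7,895.70.
Claim 2 — $10,660: 10% coinsurance on $10,660 = $1,066. Cost to patient: $1,066. OOP to date $3,395.30. Plan pays $10,660 − $1,066 = $9,594.
Claim 3 — $3,976: 10% coinsurance on $3,976 = $397.60. Cost to patient: $397.60. OOP to date $3,792.90. Insurer: $3,976 − $397.60 = $3,578.40.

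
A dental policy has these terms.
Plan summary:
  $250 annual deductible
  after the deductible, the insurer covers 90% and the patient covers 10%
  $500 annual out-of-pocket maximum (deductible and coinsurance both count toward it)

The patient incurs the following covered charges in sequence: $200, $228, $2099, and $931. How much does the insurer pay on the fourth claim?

Bill 1, $200: entire amount goes to the deductible. Patient pays $200; OOP now $200. Insurer: $200 − $200 = $0.
Bill 2, $228: deductible takes $50, $178 remains; coinsurance $178 × 10% = $17.80. Patient pays $67.80; OOP now $267.80. Insurer: $228 − $67.80 = $160.20.
Bill 3, $2099: deductible met; 10% of $2099 = $209.90. Cost to patient: $209.90. OOP to date $477.70. Plan pays $2099 − $209.90 = $1889.10.
Bill 4, $931: deductible already satisfied, so patient's share is 10% × $931 = $93.10. Adding that to $477.70 gives $570.80, past the $500 cap; patient pays only $500 − $477.70 = $22.30. Plan pays $931 − $22.30 = $908.70.

$908.70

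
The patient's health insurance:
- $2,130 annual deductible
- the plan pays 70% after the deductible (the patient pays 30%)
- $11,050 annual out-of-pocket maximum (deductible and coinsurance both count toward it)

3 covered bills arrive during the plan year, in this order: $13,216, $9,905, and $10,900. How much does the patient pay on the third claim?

$2,622.70

Claim 1 ($13,216): $2,130 to deductible, leaving $11,086; 30% of $11,086 = $3,325.80. Patient pays $5,455.80; OOP now $5,455.80.
Claim 2 ($9,905): deductible met; 30% of $9,905 = $2,971.50. Patient pays $2,971.50; OOP now $8,427.30.
Claim 3 ($10,900): 30% coinsurance on $10,900 = $3,270. OOP would hit $11,697.30 > $11,050, so the cap limits the patient to $11,050 − $8,427.30 = $2,622.70.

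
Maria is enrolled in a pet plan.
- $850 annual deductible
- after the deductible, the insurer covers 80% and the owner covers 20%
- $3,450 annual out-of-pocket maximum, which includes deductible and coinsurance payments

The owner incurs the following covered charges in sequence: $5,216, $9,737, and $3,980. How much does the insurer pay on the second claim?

$8,010.20

#1 ($5,216): deductible takes $850, $4,366 remains; owner's 20% is $873.20. Owner pays $1,723.20; OOP now $1,723.20. Insurer: $5,216 − $1,723.20 = $3,492.80.
#2 ($9,737): deductible met; 20% of $9,737 = $1,947.40. OOP would hit $3,670.60 > $3,450, so the cap limits the owner to $3,450 − $1,723.20 = $1,726.80. Insurer: $9,737 − $1,726.80 = $8,010.20.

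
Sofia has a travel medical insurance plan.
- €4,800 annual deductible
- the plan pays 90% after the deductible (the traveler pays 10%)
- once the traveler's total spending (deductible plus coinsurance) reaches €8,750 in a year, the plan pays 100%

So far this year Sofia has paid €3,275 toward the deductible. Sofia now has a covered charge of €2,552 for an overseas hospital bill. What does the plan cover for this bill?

€3,275 of the €4,800 deductible is already met, leaving €1,525.
That leaves €2,552 − €1,525 = €1,027 for coinsurance.
Coinsurance: €1,027 × 10% = €102.70.
Traveler responsibility before any cap: €1,525 + €102.70 = €1,627.70.
Cumulative spending €3,275 + €1,627.70 = €4,902.70 stays under the €8,750 maximum.
Insurer pays the balance: €2,552 − €1,627.70 = €924.30.

€924.30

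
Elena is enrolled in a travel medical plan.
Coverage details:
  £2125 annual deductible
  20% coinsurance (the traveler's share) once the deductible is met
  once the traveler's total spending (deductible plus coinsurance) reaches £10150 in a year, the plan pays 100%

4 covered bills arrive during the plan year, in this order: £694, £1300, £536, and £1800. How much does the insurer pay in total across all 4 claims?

£1764

Claim 1 — £694: entire amount goes to the deductible. Traveler owes £694 (running OOP £694). Insurer: £694 − £694 = £0.
Claim 2 — £1300: fully absorbed by the deductible. Traveler pays £1300; OOP now £1994. Plan pays £1300 − £1300 = £0.
Claim 3 — £536: £131 finishes the deductible; £405 goes to coinsurance; 20% of £405 = £81. Traveler owes £212 (running OOP £2206). Insurer: £536 − £212 = £324.
Claim 4 — £1800: deductible already satisfied, so traveler's share is 20% × £1800 = £360. Cost to traveler: £360. OOP to date £2566. Plan pays £1800 − £360 = £1440.
Insurer total: £0 + £0 + £324 + £1440 = £1764.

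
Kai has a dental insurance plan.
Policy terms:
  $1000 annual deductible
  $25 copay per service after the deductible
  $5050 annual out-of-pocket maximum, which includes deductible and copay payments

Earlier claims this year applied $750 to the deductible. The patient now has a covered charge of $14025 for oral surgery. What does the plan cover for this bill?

$750 of the $1000 deductible is already met, leaving $250.
That leaves $14025 − $250 = $13775 for the copay.
Copay on this service: $25.
That puts the patient's cost at $250 + $25 = $275 before any cap.
Cumulative spending $750 + $275 = $1025 stays under the $5050 maximum.
Insurer pays the balance: $14025 − $275 = $13750.

$13750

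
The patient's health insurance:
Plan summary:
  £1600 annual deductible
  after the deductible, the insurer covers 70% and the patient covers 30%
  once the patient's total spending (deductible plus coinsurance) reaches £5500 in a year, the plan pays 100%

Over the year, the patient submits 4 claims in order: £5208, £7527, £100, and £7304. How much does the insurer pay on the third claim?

£70

Bill 1, £5208: £1600 to deductible, leaving £3608; patient's 30% is £1082.40. Patient owes £2682.40 (running OOP £2682.40). Insurer: £5208 − £2682.40 = £2525.60.
Bill 2, £7527: 30% coinsurance on £7527 = £2258.10. Cost to patient: £2258.10. OOP to date £4940.50. Plan pays £7527 − £2258.10 = £5268.90.
Bill 3, £100: deductible met; 30% of £100 = £30. Patient pays £30; OOP now £4970.50. Insurer: £100 − £30 = £70.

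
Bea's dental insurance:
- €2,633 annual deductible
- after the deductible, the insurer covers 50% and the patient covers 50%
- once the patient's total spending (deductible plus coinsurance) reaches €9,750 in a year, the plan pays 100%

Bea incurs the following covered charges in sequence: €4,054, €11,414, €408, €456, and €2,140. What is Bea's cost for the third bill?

Bill 1, €4,054: deductible takes €2,633, €1,421 remains; 50% of €1,421 = €710.50. Patient pays €3,343.50; OOP now €3,343.50.
Bill 2, €11,414: deductible met; 50% of €11,414 = €5,707. Patient owes €5,707 (running OOP €9,050.50).
Bill 3, €408: deductible met; 50% of €408 = €204. Patient owes €204 (running OOP €9,254.50).

€204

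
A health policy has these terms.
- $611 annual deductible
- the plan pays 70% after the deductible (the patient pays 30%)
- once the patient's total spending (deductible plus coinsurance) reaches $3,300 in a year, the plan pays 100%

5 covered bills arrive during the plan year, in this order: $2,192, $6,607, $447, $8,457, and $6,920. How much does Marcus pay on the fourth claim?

Claim 1 — $2,192: $611 to deductible, leaving $1,581; patient's 30% is $474.30. Patient pays $1,085.30; OOP now $1,085.30.
Claim 2 — $6,607: deductible already satisfied, so patient's share is 30% × $6,607 = $1,982.10. Patient pays $1,982.10; OOP now $3,067.40.
Claim 3 — $447: 30% coinsurance on $447 = $134.10. Patient owes $134.10 (running OOP $3,201.50).
Claim 4 — $8,457: 30% coinsurance on $8,457 = $2,537.10. Adding that to $3,201.50 gives $5,738.60, past the $3,300 cap; patient pays only $3,300 − $3,201.50 = $98.50.

$98.50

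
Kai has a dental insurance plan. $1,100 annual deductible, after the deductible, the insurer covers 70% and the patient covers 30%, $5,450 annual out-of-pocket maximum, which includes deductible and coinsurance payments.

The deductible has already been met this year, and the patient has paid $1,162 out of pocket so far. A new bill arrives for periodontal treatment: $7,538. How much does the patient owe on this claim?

$2,261.40

The deductible is already satisfied, so the full bill goes to coinsurance.
Coinsurance: $7,538 × 30% = $2,261.40.
Cumulative spending $1,162 + $2,261.40 = $3,423.40 stays under the $5,450 maximum.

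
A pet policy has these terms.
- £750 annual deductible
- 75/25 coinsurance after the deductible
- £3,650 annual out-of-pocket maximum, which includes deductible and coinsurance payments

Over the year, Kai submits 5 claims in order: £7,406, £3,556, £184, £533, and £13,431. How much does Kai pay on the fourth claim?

£133.25

Claim 1 (£7,406): £750 to deductible, leaving £6,656; 25% of £6,656 = £1,664. Cost to owner: £2,414. OOP to date £2,414.
Claim 2 (£3,556): 25% coinsurance on £3,556 = £889. Owner owes £889 (running OOP £3,303).
Claim 3 (£184): deductible met; 25% of £184 = £46. Owner owes £46 (running OOP £3,349).
Claim 4 (£533): 25% coinsurance on £533 = £133.25. Owner pays £133.25; OOP now £3,482.25.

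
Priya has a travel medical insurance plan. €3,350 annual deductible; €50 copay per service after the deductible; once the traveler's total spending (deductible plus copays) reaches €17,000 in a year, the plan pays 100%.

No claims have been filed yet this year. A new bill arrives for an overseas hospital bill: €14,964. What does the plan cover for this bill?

€11,564

Nothing has been paid toward the €3,350 deductible, so the first €3,350 of this charge is applied there.
That leaves €14,964 − €3,350 = €11,614 for the copay.
Copay on this service: €50.
So the traveler owes €3,350 + €50 = €3,400 before any cap.
Year-to-date out-of-pocket becomes €0 + €3,400 = €3,400, still under the €17,000 maximum, so no cap applies.
The plan picks up €14,964 − €3,400 = €11,564.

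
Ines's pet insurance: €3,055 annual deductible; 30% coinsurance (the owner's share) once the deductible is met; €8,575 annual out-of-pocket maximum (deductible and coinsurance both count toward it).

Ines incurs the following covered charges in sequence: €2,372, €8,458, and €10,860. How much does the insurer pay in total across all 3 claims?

Claim 1 — €2,372: entire amount goes to the deductible. Cost to owner: €2,372. OOP to date €2,372. Plan pays €2,372 − €2,372 = €0.
Claim 2 — €8,458: deductible takes €683, €7,775 remains; coinsurance €7,775 × 30% = €2,332.50. Cost to owner: €3,015.50. OOP to date €5,387.50. Insurer: €8,458 − €3,015.50 = €5,442.50.
Claim 3 — €10,860: 30% coinsurance on €10,860 = €3,258. Adding that to €5,387.50 gives €8,645.50, past the €8,575 cap; owner pays only €8,575 − €5,387.50 = €3,187.50. Plan pays €10,860 − €3,187.50 = €7,672.50.
Insurer total: €0 + €5,442.50 + €7,672.50 = €13,115.

€13,115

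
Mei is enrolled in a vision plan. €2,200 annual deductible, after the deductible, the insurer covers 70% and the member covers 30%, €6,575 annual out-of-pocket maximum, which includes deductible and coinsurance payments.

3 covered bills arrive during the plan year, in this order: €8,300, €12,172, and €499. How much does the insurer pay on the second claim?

Claim 1 (€8,300): €2,200 finishes the deductible; €6,100 goes to coinsurance; 30% of €6,100 = €1,830. Cost to member: €4,030. OOP to date €4,030. Insurer: €8,300 − €4,030 = €4,270.
Claim 2 (€12,172): deductible met; 30% of €12,172 = €3,651.60. Adding that to €4,030 gives €7,681.60, past the €6,575 cap; member pays only €6,575 − €4,030 = €2,545. Insurer: €12,172 − €2,545 = €9,627.

€9,627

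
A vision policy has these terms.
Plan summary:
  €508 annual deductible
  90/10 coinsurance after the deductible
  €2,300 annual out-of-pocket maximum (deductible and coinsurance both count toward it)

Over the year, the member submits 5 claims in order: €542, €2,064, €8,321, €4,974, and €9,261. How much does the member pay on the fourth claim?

€497.40

Claim 1 (€542): deductible takes €508, €34 remains; coinsurance €34 × 10% = €3.40. Cost to member: €511.40. OOP to date €511.40.
Claim 2 (€2,064): 10% coinsurance on €2,064 = €206.40. Member pays €206.40; OOP now €717.80.
Claim 3 (€8,321): 10% coinsurance on €8,321 = €832.10. Member owes €832.10 (running OOP €1,549.90).
Claim 4 (€4,974): deductible met; 10% of €4,974 = €497.40. Cost to member: €497.40. OOP to date €2,047.30.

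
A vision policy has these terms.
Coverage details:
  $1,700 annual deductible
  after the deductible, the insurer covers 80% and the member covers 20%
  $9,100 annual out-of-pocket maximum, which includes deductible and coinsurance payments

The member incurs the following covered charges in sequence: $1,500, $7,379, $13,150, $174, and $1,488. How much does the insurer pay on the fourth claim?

Claim 1 — $1,500: all of it applies to the deductible. Member owes $1,500 (running OOP $1,500). Insurer: $1,500 − $1,500 = $0.
Claim 2 — $7,379: $200 finishes the deductible; $7,179 goes to coinsurance; 20% of $7,179 = $1,435.80. Member pays $1,635.80; OOP now $3,135.80. Plan pays $7,379 − $1,635.80 = $5,743.20.
Claim 3 — $13,150: 20% coinsurance on $13,150 = $2,630. Member pays $2,630; OOP now $5,765.80. Insurer: $13,150 − $2,630 = $10,520.
Claim 4 — $174: deductible met; 20% of $174 = $34.80. Member owes $34.80 (running OOP $5,800.60). Insurer: $174 − $34.80 = $139.20.

$139.20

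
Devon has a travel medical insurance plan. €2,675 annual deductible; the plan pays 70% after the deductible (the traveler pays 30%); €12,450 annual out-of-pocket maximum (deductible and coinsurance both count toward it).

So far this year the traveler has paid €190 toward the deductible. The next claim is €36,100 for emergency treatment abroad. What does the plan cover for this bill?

€23,840

Remaining deductible: €2,675 − €190 = €2,485.
The remaining €33,615 (= €36,100 − €2,485) moves to coinsurance.
Coinsurance: €33,615 × 30% = €10,084.50.
Traveler responsibility before any cap: €2,485 + €10,084.50 = €12,569.50.
That would bring total out-of-pocket to €12,759.50, past the €12,450 cap. The traveler is capped at €12,450 − €190 = €12,260 on this claim.
The insurer covers the remainder: €36,100 − €12,260 = €23,840.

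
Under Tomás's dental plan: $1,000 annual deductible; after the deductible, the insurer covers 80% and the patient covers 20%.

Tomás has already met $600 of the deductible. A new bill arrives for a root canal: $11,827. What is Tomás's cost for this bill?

$2,685.40

Remaining deductible: $1,000 − $600 = $400.
The remaining $11,427 (= $11,827 − $400) moves to coinsurance.
Coinsurance: $11,427 × 20% = $2,285.40.
That puts the patient's cost at $400 + $2,285.40 = $2,685.40.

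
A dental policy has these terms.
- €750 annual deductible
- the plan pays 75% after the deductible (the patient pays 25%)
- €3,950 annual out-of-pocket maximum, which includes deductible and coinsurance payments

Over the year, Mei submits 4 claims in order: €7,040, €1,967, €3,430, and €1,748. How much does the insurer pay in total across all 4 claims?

€10,235

Bill 1, €7,040: €750 finishes the deductible; €6,290 goes to coinsurance; 25% of €6,290 = €1,572.50. Patient pays €2,322.50; OOP now €2,322.50. Plan pays €7,040 − €2,322.50 = €4,717.50.
Bill 2, €1,967: deductible already satisfied, so patient's share is 25% × €1,967 = €491.75. Cost to patient: €491.75. OOP to date €2,814.25. Insurer: €1,967 − €491.75 = €1,475.25.
Bill 3, €3,430: deductible already satisfied, so patient's share is 25% × €3,430 = €857.50. Cost to patient: €857.50. OOP to date €3,671.75. Plan pays €3,430 − €857.50 = €2,572.50.
Bill 4, €1,748: deductible met; 25% of €1,748 = €437. Adding that to €3,671.75 gives €4,108.75, past the €3,950 cap; patient pays only €3,950 − €3,671.75 = €278.25. Insurer: €1,748 − €278.25 = €1,469.75.
Insurer total: €4,717.50 + €1,475.25 + €2,572.50 + €1,469.75 = €10,235.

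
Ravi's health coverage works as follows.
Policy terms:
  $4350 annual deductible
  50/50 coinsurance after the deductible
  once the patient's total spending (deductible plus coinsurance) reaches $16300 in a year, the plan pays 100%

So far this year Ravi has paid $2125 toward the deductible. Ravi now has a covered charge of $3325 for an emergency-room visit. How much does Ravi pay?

$2775

Remaining deductible: $4350 − $2125 = $2225.
That leaves $3325 − $2225 = $1100 for coinsurance.
50% of $1100 = $550 falls to the patient.
That puts the patient's cost at $2225 + $550 = $2775 before any cap.
Year-to-date out-of-pocket becomes $2125 + $2775 = $4900, still under the $16300 maximum, so no cap applies.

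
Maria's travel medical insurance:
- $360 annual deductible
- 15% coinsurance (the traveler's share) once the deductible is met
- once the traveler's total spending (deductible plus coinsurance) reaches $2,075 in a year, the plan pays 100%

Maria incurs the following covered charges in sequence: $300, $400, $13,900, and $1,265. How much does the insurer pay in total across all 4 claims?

$13,790

Claim 1 — $300: all of it applies to the deductible. Cost to traveler: $300. OOP to date $300. Insurer: $300 − $300 = $0.
Claim 2 — $400: deductible takes $60, $340 remains; coinsurance $340 × 15% = $51. Cost to traveler: $111. OOP to date $411. Plan pays $400 − $111 = $289.
Claim 3 — $13,900: deductible met; 15% of $13,900 = $2,085. Adding that to $411 gives $2,496, past the $2,075 cap; traveler pays only $2,075 − $411 = $1,664. Plan pays $13,900 − $1,664 = $12,236.
Claim 4 — $1,265: deductible already satisfied, so traveler's share is 15% × $1,265 = $189.75. OOP would hit $2,264.75 > $2,075, so the cap limits the traveler to $2,075 − $2,075 = $0. Insurer: $1,265 − $0 = $1,265.
Insurer total = bills − traveler's total = $15,865 − $2,075 = $13,790.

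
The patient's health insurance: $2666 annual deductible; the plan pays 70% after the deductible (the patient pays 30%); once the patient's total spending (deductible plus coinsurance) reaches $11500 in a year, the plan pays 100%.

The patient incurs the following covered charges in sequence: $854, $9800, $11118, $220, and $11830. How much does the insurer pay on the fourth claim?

$154

#1 ($854): entire amount goes to the deductible. Patient pays $854; OOP now $854. Insurer: $854 − $854 = $0.
#2 ($9800): $1812 to deductible, leaving $7988; patient's 30% is $2396.40. Patient pays $4208.40; OOP now $5062.40. Insurer: $9800 − $4208.40 = $5591.60.
#3 ($11118): 30% coinsurance on $11118 = $3335.40. Patient pays $3335.40; OOP now $8397.80. Insurer: $11118 − $3335.40 = $7782.60.
#4 ($220): deductible met; 30% of $220 = $66. Cost to patient: $66. OOP to date $8463.80. Insurer: $220 − $66 = $154.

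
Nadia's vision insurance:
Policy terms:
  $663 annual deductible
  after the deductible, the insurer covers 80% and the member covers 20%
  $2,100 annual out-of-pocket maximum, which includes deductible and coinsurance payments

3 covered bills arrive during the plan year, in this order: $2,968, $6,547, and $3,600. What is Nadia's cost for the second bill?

$976

Bill 1, $2,968: $663 finishes the deductible; $2,305 goes to coinsurance; member's 20% is $461. Member owes $1,124 (running OOP $1,124).
Bill 2, $6,547: 20% coinsurance on $6,547 = $1,309.40. OOP would hit $2,433.40 > $2,100, so the cap limits the member to $2,100 − $1,124 = $976.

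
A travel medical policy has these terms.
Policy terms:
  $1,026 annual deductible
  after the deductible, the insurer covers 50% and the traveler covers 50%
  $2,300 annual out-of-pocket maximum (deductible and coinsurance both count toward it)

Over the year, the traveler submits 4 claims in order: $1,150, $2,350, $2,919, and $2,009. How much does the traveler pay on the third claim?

$37

#1 ($1,150): deductible takes $1,026, $124 remains; traveler's 50% is $62. Traveler pays $1,088; OOP now $1,088.
#2 ($2,350): deductible already satisfied, so traveler's share is 50% × $2,350 = $1,175. Traveler owes $1,175 (running OOP $2,263).
#3 ($2,919): 50% coinsurance on $2,919 = $1,459.50. That would push OOP to $3,722.50, over the $2,300 cap, so traveler pays $2,300 − $2,263 = $37.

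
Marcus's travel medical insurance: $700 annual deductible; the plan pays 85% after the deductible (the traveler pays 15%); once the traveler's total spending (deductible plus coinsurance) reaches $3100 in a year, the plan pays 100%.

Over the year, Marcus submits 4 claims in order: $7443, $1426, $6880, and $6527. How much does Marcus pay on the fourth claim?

#1 ($7443): $700 finishes the deductible; $6743 goes to coinsurance; 15% of $6743 = $1011.45. Cost to traveler: $1711.45. OOP to date $1711.45.
#2 ($1426): deductible met; 15% of $1426 = $213.90. Traveler pays $213.90; OOP now $1925.35.
#3 ($6880): deductible already satisfied, so traveler's share is 15% × $6880 = $1032. Cost to traveler: $1032. OOP to date $2957.35.
#4 ($6527): deductible already satisfied, so traveler's share is 15% × $6527 = $979.05. OOP would hit $3936.40 > $3100, so the cap limits the traveler to $3100 − $2957.35 = $142.65.

$142.65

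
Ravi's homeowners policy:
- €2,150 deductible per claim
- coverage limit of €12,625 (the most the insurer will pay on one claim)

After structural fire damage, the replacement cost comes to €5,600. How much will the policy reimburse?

Less the €2,150 deductible: €5,600 − €2,150 = €3,450.
That's under the €12,625 cap, so the insurer reimburses the full €3,450.

€3,450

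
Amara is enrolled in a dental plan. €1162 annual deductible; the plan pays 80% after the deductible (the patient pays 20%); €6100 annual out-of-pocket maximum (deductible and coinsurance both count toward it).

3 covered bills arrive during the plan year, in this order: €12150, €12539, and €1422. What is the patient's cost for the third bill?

#1 (€12150): €1162 to deductible, leaving €10988; patient's 20% is €2197.60. Patient pays €3359.60; OOP now €3359.60.
#2 (€12539): deductible already satisfied, so patient's share is 20% × €12539 = €2507.80. Patient owes €2507.80 (running OOP €5867.40).
#3 (€1422): deductible met; 20% of €1422 = €284.40. Adding that to €5867.40 gives €6151.80, past the €6100 cap; patient pays only €6100 − €5867.40 = €232.60.

€232.60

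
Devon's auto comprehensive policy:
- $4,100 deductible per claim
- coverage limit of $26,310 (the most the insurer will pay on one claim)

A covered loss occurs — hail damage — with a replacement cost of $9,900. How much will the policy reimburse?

After the deductible, $9,900 − $4,100 = $5,800 remains.
That's under the $26,310 cap, so the insurer reimburses the full $5,800.

$5,800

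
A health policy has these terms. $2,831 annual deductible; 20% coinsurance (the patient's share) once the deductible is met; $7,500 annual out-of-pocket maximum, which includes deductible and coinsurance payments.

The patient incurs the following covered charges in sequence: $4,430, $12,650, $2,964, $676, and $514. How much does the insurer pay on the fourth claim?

Claim 1 ($4,430): $2,831 to deductible, leaving $1,599; coinsurance $1,599 × 20% = $319.80. Patient owes $3,150.80 (running OOP $3,150.80). Plan pays $4,430 − $3,150.80 = $1,279.20.
Claim 2 ($12,650): 20% coinsurance on $12,650 = $2,530. Patient owes $2,530 (running OOP $5,680.80). Plan pays $12,650 − $2,530 = $10,120.
Claim 3 ($2,964): deductible met; 20% of $2,964 = $592.80. Cost to patient: $592.80. OOP to date $6,273.60. Plan pays $2,964 − $592.80 = $2,371.20.
Claim 4 ($676): deductible met; 20% of $676 = $135.20. Cost to patient: $135.20. OOP to date $6,408.80. Plan pays $676 − $135.20 = $540.80.

$540.80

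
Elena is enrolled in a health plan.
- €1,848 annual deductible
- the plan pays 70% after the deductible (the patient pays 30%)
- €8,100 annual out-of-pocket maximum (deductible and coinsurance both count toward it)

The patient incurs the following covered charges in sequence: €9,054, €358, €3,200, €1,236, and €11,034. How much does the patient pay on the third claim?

€960

Claim 1 (€9,054): €1,848 to deductible, leaving €7,206; 30% of €7,206 = €2,161.80. Cost to patient: €4,009.80. OOP to date €4,009.80.
Claim 2 (€358): deductible already satisfied, so patient's share is 30% × €358 = €107.40. Patient owes €107.40 (running OOP €4,117.20).
Claim 3 (€3,200): 30% coinsurance on €3,200 = €960. Patient owes €960 (running OOP €5,077.20).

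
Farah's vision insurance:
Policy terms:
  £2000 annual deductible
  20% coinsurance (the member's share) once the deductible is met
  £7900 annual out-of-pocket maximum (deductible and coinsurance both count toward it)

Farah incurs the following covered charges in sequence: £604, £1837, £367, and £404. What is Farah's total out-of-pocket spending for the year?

£2242.40

Bill 1, £604: entire amount goes to the deductible. Member pays £604; OOP now £604.
Bill 2, £1837: deductible takes £1396, £441 remains; coinsurance £441 × 20% = £88.20. Member pays £1484.20; OOP now £2088.20.
Bill 3, £367: deductible already satisfied, so member's share is 20% × £367 = £73.40. Member pays £73.40; OOP now £2161.60.
Bill 4, £404: deductible met; 20% of £404 = £80.80. Member owes £80.80 (running OOP £2242.40).
Total paid by the member: £604 + £1484.20 + £73.40 + £80.80 = £2242.40.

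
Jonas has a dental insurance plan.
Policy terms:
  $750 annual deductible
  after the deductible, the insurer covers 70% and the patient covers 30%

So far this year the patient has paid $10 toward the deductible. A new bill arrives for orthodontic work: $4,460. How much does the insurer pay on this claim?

$2,604

$10 of the $750 deductible is already met, leaving $740.
After the $740 deductible portion, $4,460 − $740 = $3,720 is subject to coinsurance.
30% of $3,720 = $1,116 falls to the patient.
Patient responsibility: $740 + $1,116 = $1,856.
The plan picks up $4,460 − $1,856 = $2,604.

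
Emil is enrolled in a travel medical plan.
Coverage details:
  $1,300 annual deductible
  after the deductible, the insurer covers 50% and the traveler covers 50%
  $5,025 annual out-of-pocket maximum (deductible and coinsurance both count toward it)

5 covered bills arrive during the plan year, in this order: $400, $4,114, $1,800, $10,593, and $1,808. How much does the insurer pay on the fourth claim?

$9,375

Claim 1 — $400: entire amount goes to the deductible. Traveler owes $400 (running OOP $400). Insurer: $400 − $400 = $0.
Claim 2 — $4,114: deductible takes $900, $3,214 remains; coinsurance $3,214 × 50% = $1,607. Traveler pays $2,507; OOP now $2,907. Insurer: $4,114 − $2,507 = $1,607.
Claim 3 — $1,800: 50% coinsurance on $1,800 = $900. Traveler owes $900 (running OOP $3,807). Insurer: $1,800 − $900 = $900.
Claim 4 — $10,593: deductible met; 50% of $10,593 = $5,296.50. OOP would hit $9,103.50 > $5,025, so the cap limits the traveler to $5,025 − $3,807 = $1,218. Insurer: $10,593 − $1,218 = $9,375.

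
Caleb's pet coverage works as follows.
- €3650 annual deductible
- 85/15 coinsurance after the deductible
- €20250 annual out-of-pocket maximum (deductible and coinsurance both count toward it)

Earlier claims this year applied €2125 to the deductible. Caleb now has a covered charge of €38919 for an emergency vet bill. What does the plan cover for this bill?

Deductible still to meet: €3650 − €2125 = €1525.
That leaves €38919 − €1525 = €37394 for coinsurance.
15% of €37394 = €5609.10 falls to the owner.
That puts the owner's cost at €1525 + €5609.10 = €7134.10 before any cap.
Total out-of-pocket so far would be €2125 + €7134.10 = €9259.10, below the €20250 cap — no reduction.
The insurer covers the remainder: €38919 − €7134.10 = €31784.90.

€31784.90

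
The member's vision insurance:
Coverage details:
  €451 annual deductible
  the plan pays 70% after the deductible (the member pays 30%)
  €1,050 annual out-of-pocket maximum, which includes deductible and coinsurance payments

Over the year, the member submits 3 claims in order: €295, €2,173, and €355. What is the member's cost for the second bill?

Claim 1 — €295: fully absorbed by the deductible. Cost to member: €295. OOP to date €295.
Claim 2 — €2,173: €156 finishes the deductible; €2,017 goes to coinsurance; member's 30% is €605.10. Together that's €156 + €605.10 = €761.10. Adding that to €295 gives €1,056.10, past the €1,050 cap; member pays only €1,050 − €295 = €755.

€755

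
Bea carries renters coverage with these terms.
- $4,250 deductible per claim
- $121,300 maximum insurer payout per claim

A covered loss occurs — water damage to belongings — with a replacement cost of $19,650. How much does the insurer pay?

$15,400

Less the $4,250 deductible: $19,650 − $4,250 = $15,400.
$15,400 is within the $121,300 limit, so the insurer pays $15,400.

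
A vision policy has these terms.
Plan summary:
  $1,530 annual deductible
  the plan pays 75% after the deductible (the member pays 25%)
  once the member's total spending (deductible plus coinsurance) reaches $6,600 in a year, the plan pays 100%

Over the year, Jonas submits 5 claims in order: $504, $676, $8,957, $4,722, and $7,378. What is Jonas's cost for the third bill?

#1 ($504): all of it applies to the deductible. Member pays $504; OOP now $504.
#2 ($676): fully absorbed by the deductible. Member pays $676; OOP now $1,180.
#3 ($8,957): $350 to deductible, leaving $8,607; coinsurance $8,607 × 25% = $2,151.75. Member pays $2,501.75; OOP now $3,681.75.

$2,501.75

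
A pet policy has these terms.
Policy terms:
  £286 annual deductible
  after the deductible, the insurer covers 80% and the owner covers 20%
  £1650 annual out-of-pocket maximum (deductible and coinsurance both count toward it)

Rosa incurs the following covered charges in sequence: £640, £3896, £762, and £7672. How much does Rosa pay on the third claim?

Claim 1 — £640: deductible takes £286, £354 remains; coinsurance £354 × 20% = £70.80. Cost to owner: £356.80. OOP to date £356.80.
Claim 2 — £3896: deductible met; 20% of £3896 = £779.20. Owner owes £779.20 (running OOP £1136).
Claim 3 — £762: deductible met; 20% of £762 = £152.40. Cost to owner: £152.40. OOP to date £1288.40.

£152.40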